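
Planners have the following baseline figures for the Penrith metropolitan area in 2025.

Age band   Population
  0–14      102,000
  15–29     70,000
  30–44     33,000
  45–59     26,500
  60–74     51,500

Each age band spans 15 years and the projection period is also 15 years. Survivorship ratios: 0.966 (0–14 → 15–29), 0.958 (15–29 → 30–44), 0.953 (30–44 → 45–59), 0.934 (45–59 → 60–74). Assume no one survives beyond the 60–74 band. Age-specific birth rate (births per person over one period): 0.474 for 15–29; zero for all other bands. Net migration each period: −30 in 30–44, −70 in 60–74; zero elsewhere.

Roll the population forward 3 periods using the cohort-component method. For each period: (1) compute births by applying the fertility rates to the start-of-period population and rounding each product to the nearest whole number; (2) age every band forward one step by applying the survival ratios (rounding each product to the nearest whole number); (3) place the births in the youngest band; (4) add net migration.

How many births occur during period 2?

46704

Numbering the groups 1..5 from youngest to oldest:
Period 1:
Births: 70000 * 0.474 = 33180
Group 2: 102000 * 0.966 = 98532
Group 3: 70000 * 0.958 = 67060
Group 4: 33000 * 0.953 = 31449
Group 5: 26500 * 0.934 = 24751
Net migration: Group 3 − 30 → 67030; Group 5 − 70 → 24681
End of period: [33180, 98532, 67030, 31449, 24681]
Period 2:
Births: 98532 * 0.474 = 46704
Group 2: 33180 * 0.966 = 32052
Group 3: 98532 * 0.958 = 94394
Group 4: 67030 * 0.953 = 63880
Group 5: 31449 * 0.934 = 29373
Net migration: Group 3 − 30 → 94364; Group 5 − 70 → 29303
End of period: [46704, 32052, 94364, 63880, 29303]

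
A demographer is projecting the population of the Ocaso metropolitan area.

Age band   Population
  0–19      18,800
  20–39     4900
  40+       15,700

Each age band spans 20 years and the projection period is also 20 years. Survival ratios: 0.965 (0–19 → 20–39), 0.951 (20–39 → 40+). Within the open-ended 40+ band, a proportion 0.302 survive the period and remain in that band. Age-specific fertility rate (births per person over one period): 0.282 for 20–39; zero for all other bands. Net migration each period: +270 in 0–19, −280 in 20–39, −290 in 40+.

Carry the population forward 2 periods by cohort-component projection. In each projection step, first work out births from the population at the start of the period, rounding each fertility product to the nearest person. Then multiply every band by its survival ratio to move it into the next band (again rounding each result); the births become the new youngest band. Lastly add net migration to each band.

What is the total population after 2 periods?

26070

Let band 1 be 0–19 through band 3 = 40+.
After projecting period 1:
Births: 4900 × 0.282 = 1382
Band 2: 18800 × 0.965 = 18142
Band 3: 4900 × 0.951 + 15700 × 0.302 = 4660 + 4741 = 9401
Net migration: Band 1 + 270 → 1652; Band 2 − 280 → 17862; Band 3 − 290 → 9111
→ [1652, 17862, 9111]
After projecting period 2:
Births: 17862 × 0.282 = 5037
Band 2: 1652 × 0.965 = 1594
Band 3: 17862 × 0.951 + 9111 × 0.302 = 16987 + 2752 = 19739
Net migration: Band 1 + 270 → 5307; Band 2 − 280 → 1314; Band 3 − 290 → 19449
→ [5307, 1314, 19449]
Total after period 2: 5307 + 1314 + 19449 = 26070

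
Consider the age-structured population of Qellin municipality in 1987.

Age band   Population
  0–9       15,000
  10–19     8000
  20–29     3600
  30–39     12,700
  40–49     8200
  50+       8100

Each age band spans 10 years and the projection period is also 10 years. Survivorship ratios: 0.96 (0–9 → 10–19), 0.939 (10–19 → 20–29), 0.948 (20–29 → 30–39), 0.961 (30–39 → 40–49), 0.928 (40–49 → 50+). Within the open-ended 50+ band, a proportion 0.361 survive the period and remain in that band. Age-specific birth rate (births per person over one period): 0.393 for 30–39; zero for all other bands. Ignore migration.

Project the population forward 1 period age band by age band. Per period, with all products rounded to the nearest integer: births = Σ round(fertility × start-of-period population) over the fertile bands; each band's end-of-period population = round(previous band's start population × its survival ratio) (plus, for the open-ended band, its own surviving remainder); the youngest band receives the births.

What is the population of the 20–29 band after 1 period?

7512

Period 1.
Births: 12700 * 0.393 = 4991
10–19: 15000 * 0.96 = 14400
20–29: 8000 * 0.939 = 7512
30–39: 3600 * 0.948 = 3413
40–49: 12700 * 0.961 = 12205
50+: 8200 * 0.928 + 8100 * 0.361 = 7610 + 2924 = 10534
→ [4991, 14400, 7512, 3413, 12205, 10534]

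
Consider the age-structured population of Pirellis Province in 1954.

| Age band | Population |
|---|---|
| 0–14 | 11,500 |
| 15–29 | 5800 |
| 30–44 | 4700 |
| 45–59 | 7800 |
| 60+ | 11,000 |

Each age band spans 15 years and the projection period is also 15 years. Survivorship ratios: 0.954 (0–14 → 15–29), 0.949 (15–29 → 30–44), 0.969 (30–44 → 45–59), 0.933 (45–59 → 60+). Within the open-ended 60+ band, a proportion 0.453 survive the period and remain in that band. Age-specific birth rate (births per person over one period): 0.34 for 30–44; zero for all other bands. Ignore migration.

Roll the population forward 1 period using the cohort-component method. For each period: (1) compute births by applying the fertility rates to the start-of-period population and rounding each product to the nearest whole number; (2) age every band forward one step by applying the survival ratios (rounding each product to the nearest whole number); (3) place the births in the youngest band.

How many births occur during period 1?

1598

Numbering the bands 1..5 from youngest to oldest:
Period 1.
Births: 4700 × 0.34 = 1598
Band 2: 11500 × 0.954 = 10971
Band 3: 5800 × 0.949 = 5504
Band 4: 4700 × 0.969 = 4554
Band 5: 7800 × 0.933 + 11000 × 0.453 = 7277 + 4983 = 12260
→ [1598, 10971, 5504, 4554, 12260]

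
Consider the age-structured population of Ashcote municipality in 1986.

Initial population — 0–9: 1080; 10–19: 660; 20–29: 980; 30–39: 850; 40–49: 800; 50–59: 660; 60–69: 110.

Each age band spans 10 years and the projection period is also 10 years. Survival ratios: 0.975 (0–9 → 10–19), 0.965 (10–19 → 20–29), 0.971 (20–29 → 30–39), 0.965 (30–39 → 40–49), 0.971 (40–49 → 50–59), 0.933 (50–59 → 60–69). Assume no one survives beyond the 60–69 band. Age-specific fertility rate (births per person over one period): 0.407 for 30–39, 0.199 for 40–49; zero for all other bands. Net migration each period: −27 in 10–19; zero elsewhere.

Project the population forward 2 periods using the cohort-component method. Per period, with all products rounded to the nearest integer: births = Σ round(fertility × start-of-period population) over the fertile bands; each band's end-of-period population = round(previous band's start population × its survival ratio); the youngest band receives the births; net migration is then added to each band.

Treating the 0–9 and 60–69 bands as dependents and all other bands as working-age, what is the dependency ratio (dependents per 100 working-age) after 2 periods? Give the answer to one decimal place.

Call the bands 1 to 7, youngest first.
After projecting period 1:
Births: 850 × 0.407 = 346  |  800 × 0.199 = 159 — total 505
Band 2: 1080 × 0.975 = 1053
Band 3: 660 × 0.965 = 637
Band 4: 980 × 0.971 = 952
Band 5: 850 × 0.965 = 820
Band 6: 800 × 0.971 = 777
Band 7: 660 × 0.933 = 616
Net migration: Band 2 − 27 → 1026
End of period: [505, 1026, 637, 952, 820, 777, 616]
After projecting period 2:
Births: 952 × 0.407 = 387  |  820 × 0.199 = 163 — total 550
Band 2: 505 × 0.975 = 492
Band 3: 1026 × 0.965 = 990
Band 4: 637 × 0.971 = 619
Band 5: 952 × 0.965 = 919
Band 6: 820 × 0.971 = 796
Band 7: 777 × 0.933 = 725
Net migration: Band 2 − 27 → 465
End of period: [550, 465, 990, 619, 919, 796, 725]
Dependents (band 0–9 + band 60–69) = 550 + 725 = 1275; working-age = 3789; ratio = 1275/3789 × 100 = 33.7

33.7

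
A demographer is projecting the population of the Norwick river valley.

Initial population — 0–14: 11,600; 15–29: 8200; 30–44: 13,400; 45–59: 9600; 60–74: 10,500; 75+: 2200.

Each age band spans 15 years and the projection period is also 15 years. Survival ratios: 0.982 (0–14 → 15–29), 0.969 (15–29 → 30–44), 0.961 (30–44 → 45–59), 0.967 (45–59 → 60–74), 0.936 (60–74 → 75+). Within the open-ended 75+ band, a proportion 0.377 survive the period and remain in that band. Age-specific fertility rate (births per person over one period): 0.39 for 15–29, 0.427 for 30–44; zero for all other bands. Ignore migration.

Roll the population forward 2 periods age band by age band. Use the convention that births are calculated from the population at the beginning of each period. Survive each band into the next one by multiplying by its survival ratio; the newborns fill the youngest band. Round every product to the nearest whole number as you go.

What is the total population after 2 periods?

60427

Period 1.
Births: 8200 × 0.39 = 3198  |  13400 × 0.427 = 5722 → total 8920
15–29: 11600 × 0.982 = 11391
30–44: 8200 × 0.969 = 7946
45–59: 13400 × 0.961 = 12877
60–74: 9600 × 0.967 = 9283
75+: 10500 × 0.936 + 2200 × 0.377 = 9828 + 829 = 10657
Giving 8920 / 11391 / 7946 / 12877 / 9283 / 10657.
Period 2.
Births: 11391 × 0.39 = 4442  |  7946 × 0.427 = 3393 → total 7835
15–29: 8920 × 0.982 = 8759
30–44: 11391 × 0.969 = 11038
45–59: 7946 × 0.961 = 7636
60–74: 12877 × 0.967 = 12452
75+: 9283 × 0.936 + 10657 × 0.377 = 8689 + 4018 = 12707
Giving 7835 / 8759 / 11038 / 7636 / 12452 / 12707.
Total after period 2: 7835 + 8759 + 11038 + 7636 + 12452 + 12707 = 60427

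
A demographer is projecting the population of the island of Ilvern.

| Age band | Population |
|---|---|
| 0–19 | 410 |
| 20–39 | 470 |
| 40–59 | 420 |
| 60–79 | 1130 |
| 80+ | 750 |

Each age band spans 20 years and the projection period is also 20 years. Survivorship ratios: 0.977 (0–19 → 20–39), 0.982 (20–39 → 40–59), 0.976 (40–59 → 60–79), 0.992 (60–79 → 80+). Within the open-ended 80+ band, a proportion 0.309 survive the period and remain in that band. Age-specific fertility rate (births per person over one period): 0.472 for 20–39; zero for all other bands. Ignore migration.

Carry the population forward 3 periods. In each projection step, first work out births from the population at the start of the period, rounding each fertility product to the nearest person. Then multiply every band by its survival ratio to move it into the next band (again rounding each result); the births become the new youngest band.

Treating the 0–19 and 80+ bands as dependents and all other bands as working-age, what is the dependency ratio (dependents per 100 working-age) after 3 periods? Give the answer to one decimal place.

102.7

Call the groups 1 to 5, youngest first.
Period 1:
Births: 470 * 0.472 = 222
Group 2: 410 * 0.977 = 401
Group 3: 470 * 0.982 = 462
Group 4: 420 * 0.976 = 410
Group 5: 1130 * 0.992 + 750 * 0.309 = 1121 + 232 = 1353
→ [222, 401, 462, 410, 1353]
Period 2:
Births: 401 * 0.472 = 189
Group 2: 222 * 0.977 = 217
Group 3: 401 * 0.982 = 394
Group 4: 462 * 0.976 = 451
Group 5: 410 * 0.992 + 1353 * 0.309 = 407 + 418 = 825
→ [189, 217, 394, 451, 825]
Period 3:
Births: 217 * 0.472 = 102
Group 2: 189 * 0.977 = 185
Group 3: 217 * 0.982 = 213
Group 4: 394 * 0.976 = 385
Group 5: 451 * 0.992 + 825 * 0.309 = 447 + 255 = 702
→ [102, 185, 213, 385, 702]
Dependents (band 0–19 + band 80+) = 102 + 702 = 804; working-age = 783; ratio = 804/783 × 100 = 102.7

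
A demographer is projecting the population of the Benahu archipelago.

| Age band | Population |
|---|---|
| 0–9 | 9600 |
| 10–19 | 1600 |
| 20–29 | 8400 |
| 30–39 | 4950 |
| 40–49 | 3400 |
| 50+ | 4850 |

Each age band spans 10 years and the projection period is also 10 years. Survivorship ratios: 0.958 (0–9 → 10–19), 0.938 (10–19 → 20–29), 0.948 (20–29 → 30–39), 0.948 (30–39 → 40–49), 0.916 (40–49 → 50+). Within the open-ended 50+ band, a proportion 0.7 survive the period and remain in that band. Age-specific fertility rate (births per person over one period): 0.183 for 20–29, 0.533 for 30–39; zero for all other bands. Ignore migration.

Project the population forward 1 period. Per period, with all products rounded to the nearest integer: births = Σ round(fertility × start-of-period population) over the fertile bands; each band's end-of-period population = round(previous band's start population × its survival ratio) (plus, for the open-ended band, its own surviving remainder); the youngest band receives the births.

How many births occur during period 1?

After projecting period 1:
Births: 8400 * 0.183 = 1537, 4950 * 0.533 = 2638 → 4175
10–19: 9600 * 0.958 = 9197
20–29: 1600 * 0.938 = 1501
30–39: 8400 * 0.948 = 7963
40–49: 4950 * 0.948 = 4693
50+: 3400 * 0.916 + 4850 * 0.7 = 3114 + 3395 = 6509
→ [4175, 9197, 1501, 7963, 4693, 6509]

4175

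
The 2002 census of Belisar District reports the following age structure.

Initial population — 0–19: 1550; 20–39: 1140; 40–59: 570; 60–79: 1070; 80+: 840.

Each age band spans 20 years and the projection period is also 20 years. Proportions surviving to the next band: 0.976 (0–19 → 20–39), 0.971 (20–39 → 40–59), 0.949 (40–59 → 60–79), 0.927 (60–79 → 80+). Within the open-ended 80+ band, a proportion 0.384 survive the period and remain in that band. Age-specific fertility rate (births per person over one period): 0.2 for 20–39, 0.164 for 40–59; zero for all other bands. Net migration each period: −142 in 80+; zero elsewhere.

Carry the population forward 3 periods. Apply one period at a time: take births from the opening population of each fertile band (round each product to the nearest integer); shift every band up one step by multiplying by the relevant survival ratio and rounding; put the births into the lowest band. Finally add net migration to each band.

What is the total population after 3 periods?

Period 1:
Births: 1140 × 0.2 = 228, 570 × 0.164 = 93 → total 321
20–39: 1550 × 0.976 = 1513
40–59: 1140 × 0.971 = 1107
60–79: 570 × 0.949 = 541
80+: 1070 × 0.927 + 840 × 0.384 = 992 + 323 = 1315
Net migration: 80+ − 142 → 1173
End of period: [321, 1513, 1107, 541, 1173]
Period 2:
Births: 1513 × 0.2 = 303, 1107 × 0.164 = 182 → total 485
20–39: 321 × 0.976 = 313
40–59: 1513 × 0.971 = 1469
60–79: 1107 × 0.949 = 1051
80+: 541 × 0.927 + 1173 × 0.384 = 502 + 450 = 952
Net migration: 80+ − 142 → 810
End of period: [485, 313, 1469, 1051, 810]
Period 3:
Births: 313 × 0.2 = 63, 1469 × 0.164 = 241 → total 304
20–39: 485 × 0.976 = 473
40–59: 313 × 0.971 = 304
60–79: 1469 × 0.949 = 1394
80+: 1051 × 0.927 + 810 × 0.384 = 974 + 311 = 1285
Net migration: 80+ − 142 → 1143
End of period: [304, 473, 304, 1394, 1143]
Total after period 3: 304 + 473 + 304 + 1394 + 1143 = 3618

3618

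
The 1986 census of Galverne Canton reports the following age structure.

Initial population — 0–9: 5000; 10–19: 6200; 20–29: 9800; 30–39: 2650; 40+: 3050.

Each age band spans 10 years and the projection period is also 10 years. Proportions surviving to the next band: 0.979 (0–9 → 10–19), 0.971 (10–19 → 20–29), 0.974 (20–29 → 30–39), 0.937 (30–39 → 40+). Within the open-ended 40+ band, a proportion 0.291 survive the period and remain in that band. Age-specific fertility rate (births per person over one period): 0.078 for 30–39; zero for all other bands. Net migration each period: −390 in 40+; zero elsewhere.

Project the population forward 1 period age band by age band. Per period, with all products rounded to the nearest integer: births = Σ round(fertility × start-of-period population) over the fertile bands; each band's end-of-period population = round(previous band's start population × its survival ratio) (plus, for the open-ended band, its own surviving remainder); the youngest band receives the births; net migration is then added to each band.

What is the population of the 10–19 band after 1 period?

4895

Let band 1 be 0–9 through band 5 = 40+.
Period 1:
Births: 2650 × 0.078 = 207
Band 2: 5000 × 0.979 = 4895
Band 3: 6200 × 0.971 = 6020
Band 4: 9800 × 0.974 = 9545
Band 5: 2650 × 0.937 + 3050 × 0.291 = 2483 + 888 = 3371
Net migration: Band 5 − 390 → 2981
→ [207, 4895, 6020, 9545, 2981]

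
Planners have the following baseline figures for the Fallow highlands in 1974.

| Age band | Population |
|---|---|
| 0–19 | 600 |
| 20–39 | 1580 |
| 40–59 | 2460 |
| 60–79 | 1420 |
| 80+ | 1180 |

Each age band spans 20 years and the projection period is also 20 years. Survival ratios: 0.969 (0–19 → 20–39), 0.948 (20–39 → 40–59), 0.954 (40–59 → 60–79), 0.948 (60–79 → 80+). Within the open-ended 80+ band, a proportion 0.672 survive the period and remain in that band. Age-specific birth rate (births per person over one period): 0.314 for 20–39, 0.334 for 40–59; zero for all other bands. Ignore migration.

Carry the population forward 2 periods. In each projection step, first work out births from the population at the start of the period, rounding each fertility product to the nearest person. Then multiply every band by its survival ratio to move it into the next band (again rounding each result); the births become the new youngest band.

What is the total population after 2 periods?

Period 1.
Births: 1580 × 0.314 = 496  |  2460 × 0.334 = 822 ⇒ total 1318
20–39: 600 × 0.969 = 581
40–59: 1580 × 0.948 = 1498
60–79: 2460 × 0.954 = 2347
80+: 1420 × 0.948 + 1180 × 0.672 = 1346 + 793 = 2139
Population now: 0–19=1318, 20–39=581, 40–59=1498, 60–79=2347, 80+=2139
Period 2.
Births: 581 × 0.314 = 182  |  1498 × 0.334 = 500 ⇒ total 682
20–39: 1318 × 0.969 = 1277
40–59: 581 × 0.948 = 551
60–79: 1498 × 0.954 = 1429
80+: 2347 × 0.948 + 2139 × 0.672 = 2225 + 1437 = 3662
Population now: 0–19=682, 20–39=1277, 40–59=551, 60–79=1429, 80+=3662
Total after period 2: 682 + 1277 + 551 + 1429 + 3662 = 7601

7601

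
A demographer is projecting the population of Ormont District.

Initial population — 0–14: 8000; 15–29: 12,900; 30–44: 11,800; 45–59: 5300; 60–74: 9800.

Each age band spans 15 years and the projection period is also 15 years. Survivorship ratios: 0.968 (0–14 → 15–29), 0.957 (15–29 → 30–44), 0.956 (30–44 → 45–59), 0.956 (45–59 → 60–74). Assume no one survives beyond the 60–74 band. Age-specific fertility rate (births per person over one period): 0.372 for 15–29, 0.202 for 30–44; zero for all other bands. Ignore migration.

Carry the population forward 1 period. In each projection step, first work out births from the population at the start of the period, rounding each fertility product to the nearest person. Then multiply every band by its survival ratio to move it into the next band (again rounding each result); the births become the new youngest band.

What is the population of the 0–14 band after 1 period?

Call the bands 1 to 5, youngest first.
Period 1.
Births: 12900 × 0.372 = 4799  |  11800 × 0.202 = 2384 — total 7183
Band 2: 8000 × 0.968 = 7744
Band 3: 12900 × 0.957 = 12345
Band 4: 11800 × 0.956 = 11281
Band 5: 5300 × 0.956 = 5067
→ [7183, 7744, 12345, 11281, 5067]

7183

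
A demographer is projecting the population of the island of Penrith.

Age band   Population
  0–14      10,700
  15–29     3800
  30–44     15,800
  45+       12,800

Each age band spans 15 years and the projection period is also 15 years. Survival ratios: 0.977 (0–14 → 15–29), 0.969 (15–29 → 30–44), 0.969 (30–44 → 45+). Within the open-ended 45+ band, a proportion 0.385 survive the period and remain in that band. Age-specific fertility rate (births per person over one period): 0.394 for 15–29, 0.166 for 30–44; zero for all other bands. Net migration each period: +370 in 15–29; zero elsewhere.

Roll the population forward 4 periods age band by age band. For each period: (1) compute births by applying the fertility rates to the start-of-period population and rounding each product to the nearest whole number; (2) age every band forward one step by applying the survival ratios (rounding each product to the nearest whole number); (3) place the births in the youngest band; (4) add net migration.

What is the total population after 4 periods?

Numbering the groups 1..4 from youngest to oldest:
[period 1]
Births: 3800 × 0.394 = 1497 ; 15800 × 0.166 = 2623 — total 4120
Group 2: 10700 × 0.977 = 10454
Group 3: 3800 × 0.969 = 3682
Group 4: 15800 × 0.969 + 12800 × 0.385 = 15310 + 4928 = 20238
Net migration: Group 2 + 370 → 10824
→ [4120, 10824, 3682, 20238]
[period 2]
Births: 10824 × 0.394 = 4265 ; 3682 × 0.166 = 611 — total 4876
Group 2: 4120 × 0.977 = 4025
Group 3: 10824 × 0.969 = 10488
Group 4: 3682 × 0.969 + 20238 × 0.385 = 3568 + 7792 = 11360
Net migration: Group 2 + 370 → 4395
→ [4876, 4395, 10488, 11360]
[period 3]
Births: 4395 × 0.394 = 1732 ; 10488 × 0.166 = 1741 — total 3473
Group 2: 4876 × 0.977 = 4764
Group 3: 4395 × 0.969 = 4259
Group 4: 10488 × 0.969 + 11360 × 0.385 = 10163 + 4374 = 14537
Net migration: Group 2 + 370 → 5134
→ [3473, 5134, 4259, 14537]
[period 4]
Births: 5134 × 0.394 = 2023 ; 4259 × 0.166 = 707 — total 2730
Group 2: 3473 × 0.977 = 3393
Group 3: 5134 × 0.969 = 4975
Group 4: 4259 × 0.969 + 14537 × 0.385 = 4127 + 5597 = 9724
Net migration: Group 2 + 370 → 3763
→ [2730, 3763, 4975, 9724]
Total after period 4: 2730 + 3763 + 4975 + 9724 = 21192

21192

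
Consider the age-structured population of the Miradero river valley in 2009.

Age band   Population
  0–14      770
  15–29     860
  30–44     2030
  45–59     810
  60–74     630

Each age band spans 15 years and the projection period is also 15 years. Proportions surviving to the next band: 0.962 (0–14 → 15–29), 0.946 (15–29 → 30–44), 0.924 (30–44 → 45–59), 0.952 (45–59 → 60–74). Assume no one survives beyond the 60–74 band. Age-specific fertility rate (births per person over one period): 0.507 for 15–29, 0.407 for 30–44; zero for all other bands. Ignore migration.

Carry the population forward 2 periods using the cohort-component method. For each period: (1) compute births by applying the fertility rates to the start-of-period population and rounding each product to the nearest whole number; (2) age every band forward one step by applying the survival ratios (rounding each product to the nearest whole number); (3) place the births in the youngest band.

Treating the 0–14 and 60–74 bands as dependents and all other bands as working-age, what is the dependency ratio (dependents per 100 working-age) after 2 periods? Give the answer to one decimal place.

93.5

Call the bands 1 to 5, youngest first.
— Period 1 —
Births: 860 × 0.507 = 436, 2030 × 0.407 = 826 ⇒ total 1262
Band 2: 770 × 0.962 = 741
Band 3: 860 × 0.946 = 814
Band 4: 2030 × 0.924 = 1876
Band 5: 810 × 0.952 = 771
Giving 1262 / 741 / 814 / 1876 / 771.
— Period 2 —
Births: 741 × 0.507 = 376, 814 × 0.407 = 331 ⇒ total 707
Band 2: 1262 × 0.962 = 1214
Band 3: 741 × 0.946 = 701
Band 4: 814 × 0.924 = 752
Band 5: 1876 × 0.952 = 1786
Giving 707 / 1214 / 701 / 752 / 1786.
Dependents (band 0–14 + band 60–74) = 707 + 1786 = 2493; working-age = 2667; ratio = 2493/2667 × 100 = 93.5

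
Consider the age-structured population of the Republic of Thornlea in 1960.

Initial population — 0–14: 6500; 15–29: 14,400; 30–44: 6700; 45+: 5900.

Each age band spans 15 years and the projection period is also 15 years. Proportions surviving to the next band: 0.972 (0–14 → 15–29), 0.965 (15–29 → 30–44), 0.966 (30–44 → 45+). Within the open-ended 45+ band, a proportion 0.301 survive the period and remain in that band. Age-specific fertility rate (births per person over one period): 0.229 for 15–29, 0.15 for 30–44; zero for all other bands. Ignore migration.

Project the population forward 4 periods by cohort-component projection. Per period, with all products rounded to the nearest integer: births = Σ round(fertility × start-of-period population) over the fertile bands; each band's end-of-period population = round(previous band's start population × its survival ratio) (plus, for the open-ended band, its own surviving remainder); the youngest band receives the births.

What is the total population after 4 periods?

13639

Call the bands 1 to 4, youngest first.
Period 1:
Births: 14400 × 0.229 = 3298  |  6700 × 0.15 = 1005 → 4303
Band 2: 6500 × 0.972 = 6318
Band 3: 14400 × 0.965 = 13896
Band 4: 6700 × 0.966 + 5900 × 0.301 = 6472 + 1776 = 8248
End of period: [4303, 6318, 13896, 8248]
Period 2:
Births: 6318 × 0.229 = 1447  |  13896 × 0.15 = 2084 → 3531
Band 2: 4303 × 0.972 = 4183
Band 3: 6318 × 0.965 = 6097
Band 4: 13896 × 0.966 + 8248 × 0.301 = 13424 + 2483 = 15907
End of period: [3531, 4183, 6097, 15907]
Period 3:
Births: 4183 × 0.229 = 958  |  6097 × 0.15 = 915 → 1873
Band 2: 3531 × 0.972 = 3432
Band 3: 4183 × 0.965 = 4037
Band 4: 6097 × 0.966 + 15907 × 0.301 = 5890 + 4788 = 10678
End of period: [1873, 3432, 4037, 10678]
Period 4:
Births: 3432 × 0.229 = 786  |  4037 × 0.15 = 606 → 1392
Band 2: 1873 × 0.972 = 1821
Band 3: 3432 × 0.965 = 3312
Band 4: 4037 × 0.966 + 10678 × 0.301 = 3900 + 3214 = 7114
End of period: [1392, 1821, 3312, 7114]
Total after period 4: 1392 + 1821 + 3312 + 7114 = 13639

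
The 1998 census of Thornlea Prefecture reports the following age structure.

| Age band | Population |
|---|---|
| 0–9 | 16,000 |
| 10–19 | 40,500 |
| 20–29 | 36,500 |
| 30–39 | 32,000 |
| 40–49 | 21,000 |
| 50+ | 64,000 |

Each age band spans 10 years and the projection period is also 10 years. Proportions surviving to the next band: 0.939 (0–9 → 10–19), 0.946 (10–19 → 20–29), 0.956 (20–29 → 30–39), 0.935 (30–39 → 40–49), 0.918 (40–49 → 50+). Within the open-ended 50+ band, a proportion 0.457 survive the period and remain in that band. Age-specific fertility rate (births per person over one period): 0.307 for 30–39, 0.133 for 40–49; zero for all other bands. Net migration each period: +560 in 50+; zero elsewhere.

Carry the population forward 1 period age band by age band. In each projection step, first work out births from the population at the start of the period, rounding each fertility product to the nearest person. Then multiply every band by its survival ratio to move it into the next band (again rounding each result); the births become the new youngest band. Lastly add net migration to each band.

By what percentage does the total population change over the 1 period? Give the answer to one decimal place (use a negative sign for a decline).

(Groups numbered youngest = 1 to oldest = 6.)
Period 1.
Births: 32000 × 0.307 = 9824  |  21000 × 0.133 = 2793 → 12617
Group 2: 16000 × 0.939 = 15024
Group 3: 40500 × 0.946 = 38313
Group 4: 36500 × 0.956 = 34894
Group 5: 32000 × 0.935 = 29920
Group 6: 21000 × 0.918 + 64000 × 0.457 = 19278 + 29248 = 48526
Net migration: Group 6 + 560 → 49086
Population now: 0–9=12617, 10–19=15024, 20–29=38313, 30–39=34894, 40–49=29920, 50+=49086
Total: 210000 → 179854; change = -30146; percentage change = -14.4%

-14.4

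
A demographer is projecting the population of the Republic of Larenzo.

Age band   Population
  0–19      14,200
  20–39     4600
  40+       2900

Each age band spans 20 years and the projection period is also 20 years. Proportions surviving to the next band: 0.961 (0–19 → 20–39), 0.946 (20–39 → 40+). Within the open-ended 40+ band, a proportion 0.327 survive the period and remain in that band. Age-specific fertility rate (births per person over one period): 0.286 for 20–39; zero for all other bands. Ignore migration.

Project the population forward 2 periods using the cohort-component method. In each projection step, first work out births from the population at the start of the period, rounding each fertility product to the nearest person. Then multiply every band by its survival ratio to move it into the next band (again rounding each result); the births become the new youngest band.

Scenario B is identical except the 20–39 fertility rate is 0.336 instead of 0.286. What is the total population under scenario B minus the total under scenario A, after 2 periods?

(Bands numbered youngest = 1 to oldest = 3.)
Period 1.
Births: 4600 × 0.286 = 1316
Band 2: 14200 × 0.961 = 13646
Band 3: 4600 × 0.946 + 2900 × 0.327 = 4352 + 948 = 5300
Population now: 0–19=1316, 20–39=13646, 40+=5300
Period 2.
Births: 13646 × 0.286 = 3903
Band 2: 1316 × 0.961 = 1265
Band 3: 13646 × 0.946 + 5300 × 0.327 = 12909 + 1733 = 14642
Population now: 0–19=3903, 20–39=1265, 40+=14642
Scenario A total after 2 periods: 19810
Scenario B projection —
Period 1.
Births: 4600 × 0.336 = 1546
Band 2: 14200 × 0.961 = 13646
Band 3: 4600 × 0.946 + 2900 × 0.327 = 4352 + 948 = 5300
Population now: 0–19=1546, 20–39=13646, 40+=5300
Period 2.
Births: 13646 × 0.336 = 4585
Band 2: 1546 × 0.961 = 1486
Band 3: 13646 × 0.946 + 5300 × 0.327 = 12909 + 1733 = 14642
Population now: 0–19=4585, 20–39=1486, 40+=14642
Scenario B total after 2 periods: 20713
Difference B − A = 20713 − 19810 = 903

903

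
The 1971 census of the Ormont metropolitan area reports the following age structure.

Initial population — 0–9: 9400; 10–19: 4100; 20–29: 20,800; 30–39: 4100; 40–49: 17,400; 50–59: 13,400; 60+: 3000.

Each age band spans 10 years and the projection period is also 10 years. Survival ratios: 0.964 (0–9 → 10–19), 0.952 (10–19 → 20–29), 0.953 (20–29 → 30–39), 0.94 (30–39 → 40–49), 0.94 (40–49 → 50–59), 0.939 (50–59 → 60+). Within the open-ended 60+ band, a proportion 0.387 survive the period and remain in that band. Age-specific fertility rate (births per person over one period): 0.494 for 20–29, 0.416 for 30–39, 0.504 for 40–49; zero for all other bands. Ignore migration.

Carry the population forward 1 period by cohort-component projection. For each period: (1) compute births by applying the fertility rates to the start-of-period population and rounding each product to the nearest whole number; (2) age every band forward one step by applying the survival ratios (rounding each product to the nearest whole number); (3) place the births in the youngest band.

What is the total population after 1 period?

87492

(Groups numbered youngest = 1 to oldest = 7.)
[period 1]
Births: 20800 × 0.494 = 10275  |  4100 × 0.416 = 1706  |  17400 × 0.504 = 8770 → total 20751
Group 2: 9400 × 0.964 = 9062
Group 3: 4100 × 0.952 = 3903
Group 4: 20800 × 0.953 = 19822
Group 5: 4100 × 0.94 = 3854
Group 6: 17400 × 0.94 = 16356
Group 7: 13400 × 0.939 + 3000 × 0.387 = 12583 + 1161 = 13744
→ [20751, 9062, 3903, 19822, 3854, 16356, 13744]
Total after period 1: 20751 + 9062 + 3903 + 19822 + 3854 + 16356 + 13744 = 87492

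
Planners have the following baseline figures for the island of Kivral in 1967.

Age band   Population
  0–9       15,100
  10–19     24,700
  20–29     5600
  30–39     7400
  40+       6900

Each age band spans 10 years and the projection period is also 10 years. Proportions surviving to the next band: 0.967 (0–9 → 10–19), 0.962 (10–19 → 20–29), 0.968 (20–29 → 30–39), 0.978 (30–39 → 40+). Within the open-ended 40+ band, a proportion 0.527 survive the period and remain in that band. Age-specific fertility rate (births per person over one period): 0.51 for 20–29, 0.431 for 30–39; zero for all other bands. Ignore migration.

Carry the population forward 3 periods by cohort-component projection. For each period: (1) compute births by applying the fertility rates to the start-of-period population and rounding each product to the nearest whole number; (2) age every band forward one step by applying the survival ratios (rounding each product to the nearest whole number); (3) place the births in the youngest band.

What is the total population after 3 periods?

(Groups numbered youngest = 1 to oldest = 5.)
Period 1:
Births: 5600 * 0.51 = 2856  |  7400 * 0.431 = 3189 → 6045
Group 2: 15100 * 0.967 = 14602
Group 3: 24700 * 0.962 = 23761
Group 4: 5600 * 0.968 = 5421
Group 5: 7400 * 0.978 + 6900 * 0.527 = 7237 + 3636 = 10873
End of period: [6045, 14602, 23761, 5421, 10873]
Period 2:
Births: 23761 * 0.51 = 12118  |  5421 * 0.431 = 2336 → 14454
Group 2: 6045 * 0.967 = 5846
Group 3: 14602 * 0.962 = 14047
Group 4: 23761 * 0.968 = 23001
Group 5: 5421 * 0.978 + 10873 * 0.527 = 5302 + 5730 = 11032
End of period: [14454, 5846, 14047, 23001, 11032]
Period 3:
Births: 14047 * 0.51 = 7164  |  23001 * 0.431 = 9913 → 17077
Group 2: 14454 * 0.967 = 13977
Group 3: 5846 * 0.962 = 5624
Group 4: 14047 * 0.968 = 13597
Group 5: 23001 * 0.978 + 11032 * 0.527 = 22495 + 5814 = 28309
End of period: [17077, 13977, 5624, 13597, 28309]
Total after period 3: 17077 + 13977 + 5624 + 13597 + 28309 = 78584

78584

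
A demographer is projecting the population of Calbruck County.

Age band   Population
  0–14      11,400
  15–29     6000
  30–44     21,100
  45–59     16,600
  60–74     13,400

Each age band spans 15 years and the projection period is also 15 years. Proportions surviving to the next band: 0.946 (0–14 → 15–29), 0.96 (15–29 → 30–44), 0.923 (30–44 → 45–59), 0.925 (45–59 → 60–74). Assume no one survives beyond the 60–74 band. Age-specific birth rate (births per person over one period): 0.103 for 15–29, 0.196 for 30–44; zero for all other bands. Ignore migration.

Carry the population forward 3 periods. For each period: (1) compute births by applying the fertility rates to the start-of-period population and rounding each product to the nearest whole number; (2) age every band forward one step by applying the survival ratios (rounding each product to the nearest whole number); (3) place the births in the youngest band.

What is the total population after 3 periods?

23401

Numbering the groups 1..5 from youngest to oldest:
Period 1:
Births: 6000 × 0.103 = 618, 21100 × 0.196 = 4136 — total 4754
Group 2: 11400 × 0.946 = 10784
Group 3: 6000 × 0.96 = 5760
Group 4: 21100 × 0.923 = 19475
Group 5: 16600 × 0.925 = 15355
Population now: 0–14=4754, 15–29=10784, 30–44=5760, 45–59=19475, 60–74=15355
Period 2:
Births: 10784 × 0.103 = 1111, 5760 × 0.196 = 1129 — total 2240
Group 2: 4754 × 0.946 = 4497
Group 3: 10784 × 0.96 = 10353
Group 4: 5760 × 0.923 = 5316
Group 5: 19475 × 0.925 = 18014
Population now: 0–14=2240, 15–29=4497, 30–44=10353, 45–59=5316, 60–74=18014
Period 3:
Births: 4497 × 0.103 = 463, 10353 × 0.196 = 2029 — total 2492
Group 2: 2240 × 0.946 = 2119
Group 3: 4497 × 0.96 = 4317
Group 4: 10353 × 0.923 = 9556
Group 5: 5316 × 0.925 = 4917
Population now: 0–14=2492, 15–29=2119, 30–44=4317, 45–59=9556, 60–74=4917
Total after period 3: 2492 + 2119 + 4317 + 9556 + 4917 = 23401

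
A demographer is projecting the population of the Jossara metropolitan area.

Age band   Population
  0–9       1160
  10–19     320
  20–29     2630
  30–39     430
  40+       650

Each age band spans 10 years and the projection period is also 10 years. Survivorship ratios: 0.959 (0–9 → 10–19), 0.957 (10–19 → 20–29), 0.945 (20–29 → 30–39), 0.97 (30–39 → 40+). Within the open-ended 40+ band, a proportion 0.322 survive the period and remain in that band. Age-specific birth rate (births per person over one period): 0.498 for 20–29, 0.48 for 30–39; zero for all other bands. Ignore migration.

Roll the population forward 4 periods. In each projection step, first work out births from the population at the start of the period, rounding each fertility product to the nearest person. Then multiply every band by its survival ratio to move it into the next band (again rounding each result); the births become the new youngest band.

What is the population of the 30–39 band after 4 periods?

After projecting period 1:
Births: 2630 × 0.498 = 1310, 430 × 0.48 = 206 ⇒ total 1516
10–19: 1160 × 0.959 = 1112
20–29: 320 × 0.957 = 306
30–39: 2630 × 0.945 = 2485
40+: 430 × 0.97 + 650 × 0.322 = 417 + 209 = 626
Giving 1516 / 1112 / 306 / 2485 / 626.
After projecting period 2:
Births: 306 × 0.498 = 152, 2485 × 0.48 = 1193 ⇒ total 1345
10–19: 1516 × 0.959 = 1454
20–29: 1112 × 0.957 = 1064
30–39: 306 × 0.945 = 289
40+: 2485 × 0.97 + 626 × 0.322 = 2410 + 202 = 2612
Giving 1345 / 1454 / 1064 / 289 / 2612.
After projecting period 3:
Births: 1064 × 0.498 = 530, 289 × 0.48 = 139 ⇒ total 669
10–19: 1345 × 0.959 = 1290
20–29: 1454 × 0.957 = 1391
30–39: 1064 × 0.945 = 1005
40+: 289 × 0.97 + 2612 × 0.322 = 280 + 841 = 1121
Giving 669 / 1290 / 1391 / 1005 / 1121.
After projecting period 4:
Births: 1391 × 0.498 = 693, 1005 × 0.48 = 482 ⇒ total 1175
10–19: 669 × 0.959 = 642
20–29: 1290 × 0.957 = 1235
30–39: 1391 × 0.945 = 1314
40+: 1005 × 0.97 + 1121 × 0.322 = 975 + 361 = 1336
Giving 1175 / 642 / 1235 / 1314 / 1336.

1314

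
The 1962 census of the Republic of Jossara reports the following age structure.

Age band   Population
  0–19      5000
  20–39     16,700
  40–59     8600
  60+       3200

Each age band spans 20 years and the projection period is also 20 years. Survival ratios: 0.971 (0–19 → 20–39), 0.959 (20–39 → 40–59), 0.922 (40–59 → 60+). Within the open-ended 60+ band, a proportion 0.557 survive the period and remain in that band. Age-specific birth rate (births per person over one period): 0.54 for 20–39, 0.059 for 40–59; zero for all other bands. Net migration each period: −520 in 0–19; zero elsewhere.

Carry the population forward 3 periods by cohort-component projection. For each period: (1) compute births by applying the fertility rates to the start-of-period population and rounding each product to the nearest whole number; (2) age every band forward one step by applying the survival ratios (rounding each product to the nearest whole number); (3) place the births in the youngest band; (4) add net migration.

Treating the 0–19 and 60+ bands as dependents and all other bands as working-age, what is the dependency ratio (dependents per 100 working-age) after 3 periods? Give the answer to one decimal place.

176.4

Let band 1 be 0–19 through band 4 = 60+.
Period 1.
Births: 16700 * 0.54 = 9018 ; 8600 * 0.059 = 507 → total 9525
Band 2: 5000 * 0.971 = 4855
Band 3: 16700 * 0.959 = 16015
Band 4: 8600 * 0.922 + 3200 * 0.557 = 7929 + 1782 = 9711
Net migration: Band 1 − 520 → 9005
Population now: 0–19=9005, 20–39=4855, 40–59=16015, 60+=9711
Period 2.
Births: 4855 * 0.54 = 2622 ; 16015 * 0.059 = 945 → total 3567
Band 2: 9005 * 0.971 = 8744
Band 3: 4855 * 0.959 = 4656
Band 4: 16015 * 0.922 + 9711 * 0.557 = 14766 + 5409 = 20175
Net migration: Band 1 − 520 → 3047
Population now: 0–19=3047, 20–39=8744, 40–59=4656, 60+=20175
Period 3.
Births: 8744 * 0.54 = 4722 ; 4656 * 0.059 = 275 → total 4997
Band 2: 3047 * 0.971 = 2959
Band 3: 8744 * 0.959 = 8385
Band 4: 4656 * 0.922 + 20175 * 0.557 = 4293 + 11237 = 15530
Net migration: Band 1 − 520 → 4477
Population now: 0–19=4477, 20–39=2959, 40–59=8385, 60+=15530
Dependents (band 0–19 + band 60+) = 4477 + 15530 = 20007; working-age = 11344; ratio = 20007/11344 × 100 = 176.4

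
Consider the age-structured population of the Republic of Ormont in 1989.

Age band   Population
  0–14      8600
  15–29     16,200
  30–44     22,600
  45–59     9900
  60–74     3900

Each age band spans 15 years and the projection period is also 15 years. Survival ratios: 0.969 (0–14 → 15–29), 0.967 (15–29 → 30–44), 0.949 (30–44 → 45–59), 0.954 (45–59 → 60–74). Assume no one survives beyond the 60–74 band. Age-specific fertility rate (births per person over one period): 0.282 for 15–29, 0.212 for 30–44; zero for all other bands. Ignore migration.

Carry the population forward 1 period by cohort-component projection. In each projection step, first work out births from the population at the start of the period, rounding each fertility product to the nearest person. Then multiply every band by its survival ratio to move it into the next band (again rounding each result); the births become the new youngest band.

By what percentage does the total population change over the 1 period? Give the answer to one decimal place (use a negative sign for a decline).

5.0

Numbering the groups 1..5 from youngest to oldest:
[period 1]
Births: 16200 * 0.282 = 4568, 22600 * 0.212 = 4791 → total 9359
Group 2: 8600 * 0.969 = 8333
Group 3: 16200 * 0.967 = 15665
Group 4: 22600 * 0.949 = 21447
Group 5: 9900 * 0.954 = 9445
Population now: 0–14=9359, 15–29=8333, 30–44=15665, 45–59=21447, 60–74=9445
Total: 61200 → 64249; change = 3049; percentage change = 5.0%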